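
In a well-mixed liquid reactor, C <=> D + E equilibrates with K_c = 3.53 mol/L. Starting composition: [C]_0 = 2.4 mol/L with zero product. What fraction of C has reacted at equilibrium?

Let X = conversion of C; extent ξ = 2.4·X mol/L.
Concentrations: [C] = 2.4 − 2.4X; [D] = 2.4X; [E] = 2.4X.
K_c = [D] [E] / ([C]).
Setting equal to 3.53 and solving for X on (0,1) gives X = 0.683.

X = 0.683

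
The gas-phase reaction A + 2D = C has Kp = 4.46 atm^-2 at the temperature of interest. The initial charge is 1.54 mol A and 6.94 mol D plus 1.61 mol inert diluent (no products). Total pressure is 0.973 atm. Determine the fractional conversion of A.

Let X = conversion of A (basis 1.54 mol A); extent of reaction ξ = 1.54X.
Species balance: n_A = 1.54 − 1.54X; n_D = 6.94 − 3.08X; n_C = 1.54X; n_I = 1.61 (inert).
Summing: n_T = 10.1 − 3.08X.
y_i = n_i/n_T, p_i = y_i·P. Kp = p_C / (p_A p_D^2).
Equating to 4.46 atm^-2 and solving on 0 < X < 1: X = 0.615.

X = 0.615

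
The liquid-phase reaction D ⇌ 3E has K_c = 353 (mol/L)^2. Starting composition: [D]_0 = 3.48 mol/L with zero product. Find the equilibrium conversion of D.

X = 0.692

Let X = conversion of D; extent ξ = 3.48·X mol/L.
Concentrations: [D] = 3.48 − 3.48X; [E] = 10.4X.
K_c = [E]^3 / ([D]).
This equals 353 at X = 0.692 (the root in 0 < X < 1).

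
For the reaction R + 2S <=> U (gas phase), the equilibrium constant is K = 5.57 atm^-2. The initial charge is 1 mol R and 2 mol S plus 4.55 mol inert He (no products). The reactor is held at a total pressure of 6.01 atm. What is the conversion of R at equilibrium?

Let X = conversion of R (basis 1 mol R); extent of reaction ξ = X.
Mole table: n_R = 1 − X; n_S = 2 − 2X; n_U = X; n_I = 4.55 (inert).
Total moles n_T = 7.55 − 2X.
Mole fractions y_i = n_i/n_T; K = p_U / (p_R p_S^2) with p_i = y_i·P.
Substituting and setting equal to 5.57 atm^-2 gives a polynomial in X; the root in (0,1) is X = 0.681.

X = 0.681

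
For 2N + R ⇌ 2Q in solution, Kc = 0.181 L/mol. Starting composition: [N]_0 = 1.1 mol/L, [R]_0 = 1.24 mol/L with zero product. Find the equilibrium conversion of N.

Let X = conversion of N; extent ξ = 1.1X/2 mol/L.
Concentrations: [N] = 1.1 − 1.1X; [R] = 1.24 − 0.55X; [Q] = 1.1X.
Kc = [Q]^2 / ([N]^2 [R]).
Solving Kc = 0.181 for X ∈ (0,1): X = 0.306.

X = 0.306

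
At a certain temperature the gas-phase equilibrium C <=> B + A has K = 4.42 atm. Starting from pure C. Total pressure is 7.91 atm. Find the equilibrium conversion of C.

Let X = conversion of C (basis 1 mol C); extent of reaction ξ = X.
Mole table: n_C = 1 − X; n_B = X; n_A = X.
Summing: n_T = 1 + X.
Mole fractions y_i = n_i/n_T; K = p_B p_A / (p_C) with p_i = y_i·P.
Substituting and setting equal to 4.42 atm gives a polynomial in X; the root in (0,1) is X = 0.599.

X = 0.599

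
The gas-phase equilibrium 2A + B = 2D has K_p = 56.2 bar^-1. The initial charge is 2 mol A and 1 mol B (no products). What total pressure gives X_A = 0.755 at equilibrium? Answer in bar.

Take 2 mol A as basis and let X be its fractional conversion, so ξ = X.
At extent ξ: n_A = 2 − 2X; n_B = 1 − X; n_D = 2X.
n_T = Σnᵢ = 3 − X.
K_p = p_D^2 / (p_A^2 p_B) with p_i = (n_i/n_T)·P.
At X = 0.755: the mole-fraction product g(X) = Π y_i^ν_i = 87.02. Since K_p = g(X)·P^{-1}, P = (g/K_p)^(1/1) = (87.02/56.2)^(1/1) = 1.55 bar.

P = 1.55 bar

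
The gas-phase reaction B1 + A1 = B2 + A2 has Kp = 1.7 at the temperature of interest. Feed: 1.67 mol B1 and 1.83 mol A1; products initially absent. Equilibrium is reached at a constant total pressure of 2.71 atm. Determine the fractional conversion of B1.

Let X = conversion of B1 (basis 1.67 mol B1); extent of reaction ξ = 1.67X.
Moles: n_B1 = 1.67 − 1.67X; n_A1 = 1.83 − 1.67X; n_B2 = 1.67X; n_A2 = 1.67X.
n_T stays at 3.5 (no change in mole number).
Mole fractions y_i = n_i/n_T; Kp = p_B2 p_A2 / (p_B1 p_A1) with p_i = y_i·P.
This yields a degree-2 equation in X; solving on (0,1), X = 0.592.

X = 0.592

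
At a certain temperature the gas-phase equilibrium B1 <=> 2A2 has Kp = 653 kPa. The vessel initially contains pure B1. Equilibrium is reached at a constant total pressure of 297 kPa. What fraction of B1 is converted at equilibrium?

X = 0.596

Take 1 mol B1 as basis and let X be its fractional conversion, so ξ = X.
At extent ξ: n_B1 = 1 − X; n_A2 = 2X.
n_T = Σnᵢ = 1 + X.
y_i = n_i/n_T, p_i = y_i·P. Kp = p_A2^2 / (p_B1).
This yields a degree-2 equation in X; solving on (0,1), X = 0.596.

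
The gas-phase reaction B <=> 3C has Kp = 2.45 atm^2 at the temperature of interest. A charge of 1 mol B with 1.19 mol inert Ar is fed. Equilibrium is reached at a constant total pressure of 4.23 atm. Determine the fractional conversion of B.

Take 1 mol B as basis and let X be its fractional conversion, so ξ = X.
Mole table: n_B = 1 − X; n_C = 3X; n_I = 1.19 (inert).
Summing: n_T = 2.19 + 2X.
y_i = n_i/n_T, p_i = y_i·P. Kp = p_C^3 / (p_B).
Setting this equal to 2.45 atm^2 and taking the physical root (0 < X < 1) gives X = 0.302.

X = 0.302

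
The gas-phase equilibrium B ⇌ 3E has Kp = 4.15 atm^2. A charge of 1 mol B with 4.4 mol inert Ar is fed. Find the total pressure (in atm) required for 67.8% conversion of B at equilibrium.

Take 1 mol B as basis and let X be its fractional conversion, so ξ = X.
Mole table: n_B = 1 − X; n_E = 3X; n_I = 4.4 (inert).
Summing: n_T = 5.4 + 2X.
Kp = p_E^3 / (p_B) with p_i = (n_i/n_T)·P.
At X = 0.678: the mole-fraction product g(X) = Π y_i^ν_i = 0.5726. Since Kp = g(X)·P^{2}, P = (Kp/g)^(1/2) = (4.15/0.5726)^(1/2) = 2.69 atm.

P = 2.69 atm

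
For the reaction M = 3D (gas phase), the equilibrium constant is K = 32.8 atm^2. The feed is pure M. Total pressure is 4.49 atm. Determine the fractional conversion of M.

Let X = conversion of M (basis 1 mol M); extent of reaction ξ = X.
Moles: n_M = 1 − X; n_D = 3X.
n_T = Σnᵢ = 1 + 2X.
Mole fractions y_i = n_i/n_T; K = p_D^3 / (p_M) with p_i = y_i·P.
Equating to 32.8 atm^2 and solving on 0 < X < 1: X = 0.494.

X = 0.494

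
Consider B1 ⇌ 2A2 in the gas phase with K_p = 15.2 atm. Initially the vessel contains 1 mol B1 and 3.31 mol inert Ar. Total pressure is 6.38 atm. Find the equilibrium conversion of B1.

Let X = conversion of B1 (basis 1 mol B1); extent of reaction ξ = X.
Mole table: n_B1 = 1 − X; n_A2 = 2X; n_I = 3.31 (inert).
Total moles n_T = 4.31 + X.
Mole fractions y_i = n_i/n_T; K_p = p_A2^2 / (p_B1) with p_i = y_i·P.
Substituting and setting equal to 15.2 atm gives a polynomial in X; the root in (0,1) is X = 0.793.

X = 0.793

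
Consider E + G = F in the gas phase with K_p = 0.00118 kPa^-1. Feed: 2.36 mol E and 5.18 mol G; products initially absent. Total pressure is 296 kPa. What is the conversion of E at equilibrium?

X = 0.189

Take 2.36 mol E as basis and let X be its fractional conversion, so ξ = 2.36X.
Mole table: n_E = 2.36 − 2.36X; n_G = 5.18 − 2.36X; n_F = 2.36X.
Summing: n_T = 7.54 − 2.36X.
With p_i = (n_i/n_T)P, K_p = p_F / (p_E p_G).
Equating to 0.00118 kPa^-1 and solving on 0 < X < 1: X = 0.189.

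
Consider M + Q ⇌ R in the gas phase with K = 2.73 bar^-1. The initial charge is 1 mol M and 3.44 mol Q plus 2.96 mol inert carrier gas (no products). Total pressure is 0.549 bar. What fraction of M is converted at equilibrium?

Take 1 mol M as basis and let X be its fractional conversion, so ξ = X.
At extent ξ: n_M = 1 − X; n_Q = 3.44 − X; n_R = X; n_I = 2.96 (inert).
Total moles n_T = 7.4 − X.
With p_i = (n_i/n_T)P, K = p_R / (p_M p_Q).
Equating to 2.73 bar^-1 and solving on 0 < X < 1: X = 0.395.

X = 0.395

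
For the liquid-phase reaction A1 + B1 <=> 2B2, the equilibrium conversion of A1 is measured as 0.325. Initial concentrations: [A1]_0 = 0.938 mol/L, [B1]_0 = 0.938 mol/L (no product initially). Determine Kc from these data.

Kc = 0.927

Let X = conversion of A1.
Concentrations: [A1] = 0.938 − 0.938X; [B1] = 0.938 − 0.938X; [B2] = 1.88X.
At X = 0.325: [A1] = 0.633, [B1] = 0.633, [B2] = 0.61.
Kc = [B2]^2 / ([A1] [B1]) = 0.927.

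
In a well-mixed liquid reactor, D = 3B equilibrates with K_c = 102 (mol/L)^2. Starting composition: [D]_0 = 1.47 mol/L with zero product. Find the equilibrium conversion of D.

X = 0.754

Let X = conversion of D; extent ξ = 1.47·X mol/L.
Concentrations: [D] = 1.47 − 1.47X; [B] = 4.41X.
K_c = [B]^3 / ([D]).
Equating to 102 (mol/L)^2: the physical root is X = 0.754.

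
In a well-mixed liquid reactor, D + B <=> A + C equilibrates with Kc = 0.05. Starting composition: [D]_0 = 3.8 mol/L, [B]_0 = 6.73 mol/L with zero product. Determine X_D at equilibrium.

Let X = conversion of D; extent ξ = 3.8·X mol/L.
Concentrations: [D] = 3.8 − 3.8X; [B] = 6.73 − 3.8X; [A] = 3.8X; [C] = 3.8X.
Kc = [A] [C] / ([D] [B]).
Solving Kc = 0.05 for X ∈ (0,1): X = 0.241.

X = 0.241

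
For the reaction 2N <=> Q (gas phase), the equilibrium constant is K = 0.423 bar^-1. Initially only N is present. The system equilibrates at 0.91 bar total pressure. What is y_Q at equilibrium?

y_Q = 0.229

Take 1 mol N as basis and let X be its fractional conversion, so ξ = 0.5X.
At extent ξ: n_N = 1 − X; n_Q = 0.5X.
Total moles n_T = 1 − 0.5X.
With p_i = (n_i/n_T)P, K = p_Q / (p_N^2).
Setting this equal to 0.423 bar^-1 and taking the physical root (0 < X < 1) gives X = 0.373.
Then n_Q = 0.186, n_T = 0.814, so y_Q = 0.229.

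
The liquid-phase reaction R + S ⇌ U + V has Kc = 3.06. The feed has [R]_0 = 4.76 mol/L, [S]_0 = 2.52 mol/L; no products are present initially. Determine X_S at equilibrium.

X = 0.805

Let X = conversion of S; extent ξ = 2.52·X mol/L.
Concentrations: [R] = 4.76 − 2.52X; [S] = 2.52 − 2.52X; [U] = 2.52X; [V] = 2.52X.
Kc = [U] [V] / ([R] [S]).
This equals 3.06 at X = 0.805 (the root in 0 < X < 1).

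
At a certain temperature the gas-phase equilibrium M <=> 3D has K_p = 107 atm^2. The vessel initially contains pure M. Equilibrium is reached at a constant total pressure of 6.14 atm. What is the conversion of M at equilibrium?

X = 0.590

Let X = conversion of M (basis 1 mol M); extent of reaction ξ = X.
Species balance: n_M = 1 − X; n_D = 3X.
Total moles n_T = 1 + 2X.
With p_i = (n_i/n_T)P, K_p = p_D^3 / (p_M).
Equating to 107 atm^2 and solving on 0 < X < 1: X = 0.590.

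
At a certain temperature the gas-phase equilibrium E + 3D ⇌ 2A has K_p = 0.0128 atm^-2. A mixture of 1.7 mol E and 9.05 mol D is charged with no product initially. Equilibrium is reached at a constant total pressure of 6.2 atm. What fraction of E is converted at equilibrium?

X = 0.407

Basis: 1.7 mol E initially; let X = conversion of E. Extent ξ = 1.7X.
At extent ξ: n_E = 1.7 − 1.7X; n_D = 9.05 − 5.1X; n_A = 3.4X.
Summing: n_T = 10.8 − 3.4X.
With p_i = (n_i/n_T)P, K_p = p_A^2 / (p_E p_D^3).
Substituting and setting equal to 0.0128 atm^-2 gives a polynomial in X; the root in (0,1) is X = 0.407.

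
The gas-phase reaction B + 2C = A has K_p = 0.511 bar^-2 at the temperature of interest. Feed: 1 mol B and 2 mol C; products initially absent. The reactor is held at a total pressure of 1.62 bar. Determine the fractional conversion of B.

Let X = conversion of B (basis 1 mol B); extent of reaction ξ = X.
Species balance: n_B = 1 − X; n_C = 2 − 2X; n_A = X.
Total moles n_T = 3 − 2X.
Mole fractions y_i = n_i/n_T; K_p = p_A / (p_B p_C^2) with p_i = y_i·P.
This yields a degree-3 equation in X; solving on (0,1), X = 0.311.

X = 0.311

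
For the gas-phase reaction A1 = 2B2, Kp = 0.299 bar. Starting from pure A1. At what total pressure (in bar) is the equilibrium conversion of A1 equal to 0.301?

P = 0.75 bar

Take 1 mol A1 as basis and let X be its fractional conversion, so ξ = X.
Mole table: n_A1 = 1 − X; n_B2 = 2X.
n_T = Σnᵢ = 1 + X.
Kp = p_B2^2 / (p_A1) with p_i = (n_i/n_T)·P.
At X = 0.301: the mole-fraction product g(X) = Π y_i^ν_i = 0.3985. Since Kp = g(X)·P^{1}, P = (Kp/g)^(1/1) = (0.299/0.3985)^(1/1) = 0.75 bar.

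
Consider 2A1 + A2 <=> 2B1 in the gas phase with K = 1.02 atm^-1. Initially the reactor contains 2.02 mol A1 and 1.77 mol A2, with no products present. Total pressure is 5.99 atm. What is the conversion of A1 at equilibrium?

Take 2.02 mol A1 as basis and let X be its fractional conversion, so ξ = 1.01X.
Mole table: n_A1 = 2.02 − 2.02X; n_A2 = 1.77 − 1.01X; n_B1 = 2.02X.
Summing: n_T = 3.79 − 1.01X.
Mole fractions y_i = n_i/n_T; K = p_B1^2 / (p_A1^2 p_A2) with p_i = y_i·P.
Equating to 1.02 atm^-1 and solving on 0 < X < 1: X = 0.599.

X = 0.599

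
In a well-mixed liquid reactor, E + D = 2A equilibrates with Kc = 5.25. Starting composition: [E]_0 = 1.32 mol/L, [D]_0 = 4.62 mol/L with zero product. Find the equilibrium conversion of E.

X = 0.813

Let X = conversion of E; extent ξ = 1.32·X mol/L.
Concentrations: [E] = 1.32 − 1.32X; [D] = 4.62 − 1.32X; [A] = 2.64X.
Kc = [A]^2 / ([E] [D]).
Equating to 5.25: the physical root is X = 0.813.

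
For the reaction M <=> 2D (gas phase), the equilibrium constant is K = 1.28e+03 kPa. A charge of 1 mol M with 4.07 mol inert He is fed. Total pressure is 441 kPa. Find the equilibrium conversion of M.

Let X = conversion of M (basis 1 mol M); extent of reaction ξ = X.
Moles: n_M = 1 − X; n_D = 2X; n_I = 4.07 (inert).
Summing: n_T = 5.07 + X.
y_i = n_i/n_T, p_i = y_i·P. K = p_D^2 / (p_M).
Substituting and setting equal to 1.28e+03 kPa gives a polynomial in X; the root in (0,1) is X = 0.837.

X = 0.837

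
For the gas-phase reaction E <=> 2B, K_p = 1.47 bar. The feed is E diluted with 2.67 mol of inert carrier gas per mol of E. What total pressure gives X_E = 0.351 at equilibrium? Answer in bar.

Basis: 1 mol E initially; let X = conversion of E. Extent ξ = X.
Species balance: n_E = 1 − X; n_B = 2X; n_I = 2.67 (inert).
n_T = Σnᵢ = 3.67 + X.
K_p = p_B^2 / (p_E) with p_i = (n_i/n_T)·P.
At X = 0.351: the mole-fraction product g(X) = Π y_i^ν_i = 0.1888. Since K_p = g(X)·P^{1}, P = (K_p/g)^(1/1) = (1.47/0.1888)^(1/1) = 7.78 bar.

P = 7.78 bar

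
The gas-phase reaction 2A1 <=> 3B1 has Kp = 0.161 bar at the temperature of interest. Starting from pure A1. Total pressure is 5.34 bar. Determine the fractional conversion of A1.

Basis: 1 mol A1 initially; let X = conversion of A1. Extent ξ = 0.5X.
At extent ξ: n_A1 = 1 − X; n_B1 = 1.5X.
n_T = Σnᵢ = 1 + 0.5X.
y_i = n_i/n_T, p_i = y_i·P. Kp = p_B1^3 / (p_A1^2).
Substituting and setting equal to 0.161 bar gives a polynomial in X; the root in (0,1) is X = 0.186.

X = 0.186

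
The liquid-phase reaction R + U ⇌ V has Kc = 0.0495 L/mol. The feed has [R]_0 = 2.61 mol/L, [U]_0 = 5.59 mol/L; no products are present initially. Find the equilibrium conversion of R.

Let X = conversion of R; extent ξ = 2.61·X mol/L.
Concentrations: [R] = 2.61 − 2.61X; [U] = 5.59 − 2.61X; [V] = 2.61X.
Kc = [V] / ([R] [U]).
Solving Kc = 0.0495 for X ∈ (0,1): X = 0.201.

X = 0.201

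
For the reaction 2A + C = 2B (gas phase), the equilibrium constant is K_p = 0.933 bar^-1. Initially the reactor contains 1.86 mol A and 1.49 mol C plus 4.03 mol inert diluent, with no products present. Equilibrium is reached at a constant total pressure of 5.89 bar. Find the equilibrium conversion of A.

Let X = conversion of A (basis 1.86 mol A); extent of reaction ξ = 0.93X.
Species balance: n_A = 1.86 − 1.86X; n_C = 1.49 − 0.93X; n_B = 1.86X; n_I = 4.03 (inert).
Total moles n_T = 7.38 − 0.93X.
Mole fractions y_i = n_i/n_T; K_p = p_B^2 / (p_A^2 p_C) with p_i = y_i·P.
Setting this equal to 0.933 bar^-1 and taking the physical root (0 < X < 1) gives X = 0.477.

X = 0.477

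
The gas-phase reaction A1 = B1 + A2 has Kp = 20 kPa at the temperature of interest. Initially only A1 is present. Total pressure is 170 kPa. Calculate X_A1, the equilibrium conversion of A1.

X = 0.324

Basis: 1 mol A1 initially; let X = conversion of A1. Extent ξ = X.
At extent ξ: n_A1 = 1 − X; n_B1 = X; n_A2 = X.
Summing: n_T = 1 + X.
Mole fractions y_i = n_i/n_T; Kp = p_B1 p_A2 / (p_A1) with p_i = y_i·P.
Substituting and setting equal to 20 kPa gives a polynomial in X; the root in (0,1) is X = 0.324.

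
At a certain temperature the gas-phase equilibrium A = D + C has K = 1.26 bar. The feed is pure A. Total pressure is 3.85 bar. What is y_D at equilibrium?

y_D = 0.332

Take 1 mol A as basis and let X be its fractional conversion, so ξ = X.
Mole table: n_A = 1 − X; n_D = X; n_C = X.
Summing: n_T = 1 + X.
y_i = n_i/n_T, p_i = y_i·P. K = p_D p_C / (p_A).
Substituting and setting equal to 1.26 bar gives a polynomial in X; the root in (0,1) is X = 0.497.
Then n_D = 0.497, n_T = 1.5, so y_D = 0.332.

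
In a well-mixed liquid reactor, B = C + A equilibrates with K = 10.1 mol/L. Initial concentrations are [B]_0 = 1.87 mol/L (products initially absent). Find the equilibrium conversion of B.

X = 0.862

Let X = conversion of B; extent ξ = 1.87·X mol/L.
Concentrations: [B] = 1.87 − 1.87X; [C] = 1.87X; [A] = 1.87X.
K = [C] [A] / ([B]).
Solving K = 10.1 for X ∈ (0,1): X = 0.862.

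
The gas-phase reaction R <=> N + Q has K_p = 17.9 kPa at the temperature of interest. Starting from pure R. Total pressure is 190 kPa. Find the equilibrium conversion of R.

Take 1 mol R as basis and let X be its fractional conversion, so ξ = X.
Mole table: n_R = 1 − X; n_N = X; n_Q = X.
Total moles n_T = 1 + X.
With p_i = (n_i/n_T)P, K_p = p_N p_Q / (p_R).
Substituting and setting equal to 17.9 kPa gives a polynomial in X; the root in (0,1) is X = 0.293.

X = 0.293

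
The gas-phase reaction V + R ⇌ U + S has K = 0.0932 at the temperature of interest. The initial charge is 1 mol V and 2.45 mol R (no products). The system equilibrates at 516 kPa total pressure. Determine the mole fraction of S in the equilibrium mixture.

y_S = 0.103

Take 1 mol V as basis and let X be its fractional conversion, so ξ = X.
At extent ξ: n_V = 1 − X; n_R = 2.45 − X; n_U = X; n_S = X.
n_T stays at 3.45 (no change in mole number).
With p_i = (n_i/n_T)P, K = p_U p_S / (p_V p_R).
Substituting and setting equal to 0.0932 gives a polynomial in X; the root in (0,1) is X = 0.355.
Then n_S = 0.355, n_T = 3.45, so y_S = 0.103.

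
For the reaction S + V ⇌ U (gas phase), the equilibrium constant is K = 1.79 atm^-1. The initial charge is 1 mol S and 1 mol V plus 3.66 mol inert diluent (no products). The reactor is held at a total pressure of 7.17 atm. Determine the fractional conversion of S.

X = 0.537

Take 1 mol S as basis and let X be its fractional conversion, so ξ = X.
Species balance: n_S = 1 − X; n_V = 1 − X; n_U = X; n_I = 3.66 (inert).
n_T = Σnᵢ = 5.66 − X.
y_i = n_i/n_T, p_i = y_i·P. K = p_U / (p_S p_V).
Substituting and setting equal to 1.79 atm^-1 gives a polynomial in X; the root in (0,1) is X = 0.537.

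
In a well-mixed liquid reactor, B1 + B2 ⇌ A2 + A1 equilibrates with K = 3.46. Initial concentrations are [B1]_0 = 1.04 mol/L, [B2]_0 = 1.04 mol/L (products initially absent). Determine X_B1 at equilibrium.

Let X = conversion of B1; extent ξ = 1.04·X mol/L.
Concentrations: [B1] = 1.04 − 1.04X; [B2] = 1.04 − 1.04X; [A2] = 1.04X; [A1] = 1.04X.
K = [A2] [A1] / ([B1] [B2]).
This equals 3.46 at X = 0.650 (the root in 0 < X < 1).

X = 0.650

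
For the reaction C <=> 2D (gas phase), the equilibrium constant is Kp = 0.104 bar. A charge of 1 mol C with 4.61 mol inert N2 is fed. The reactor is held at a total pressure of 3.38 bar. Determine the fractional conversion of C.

Take 1 mol C as basis and let X be its fractional conversion, so ξ = X.
At extent ξ: n_C = 1 − X; n_D = 2X; n_I = 4.61 (inert).
Total moles n_T = 5.61 + X.
y_i = n_i/n_T, p_i = y_i·P. Kp = p_D^2 / (p_C).
Equating to 0.104 bar and solving on 0 < X < 1: X = 0.190.

X = 0.190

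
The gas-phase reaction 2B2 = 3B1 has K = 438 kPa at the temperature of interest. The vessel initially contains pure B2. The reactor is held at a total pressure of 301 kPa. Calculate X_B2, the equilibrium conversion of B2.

X = 0.508

Basis: 1 mol B2 initially; let X = conversion of B2. Extent ξ = 0.5X.
Moles: n_B2 = 1 − X; n_B1 = 1.5X.
Summing: n_T = 1 + 0.5X.
Mole fractions y_i = n_i/n_T; K = p_B1^3 / (p_B2^2) with p_i = y_i·P.
Substituting and setting equal to 438 kPa gives a polynomial in X; the root in (0,1) is X = 0.508.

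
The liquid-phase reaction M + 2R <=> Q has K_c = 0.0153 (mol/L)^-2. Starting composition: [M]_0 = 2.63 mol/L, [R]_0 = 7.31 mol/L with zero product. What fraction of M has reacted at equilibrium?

X = 0.324

Let X = conversion of M; extent ξ = 2.63·X mol/L.
Concentrations: [M] = 2.63 − 2.63X; [R] = 7.31 − 5.26X; [Q] = 2.63X.
K_c = [Q] / ([M] [R]^2).
Setting equal to 0.0153 and solving for X on (0,1) gives X = 0.324.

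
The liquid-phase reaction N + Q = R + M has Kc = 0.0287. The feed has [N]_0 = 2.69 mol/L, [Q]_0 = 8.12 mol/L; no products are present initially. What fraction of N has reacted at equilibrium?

X = 0.245

Let X = conversion of N; extent ξ = 2.69·X mol/L.
Concentrations: [N] = 2.69 − 2.69X; [Q] = 8.12 − 2.69X; [R] = 2.69X; [M] = 2.69X.
Kc = [R] [M] / ([N] [Q]).
Setting equal to 0.0287 and solving for X on (0,1) gives X = 0.245.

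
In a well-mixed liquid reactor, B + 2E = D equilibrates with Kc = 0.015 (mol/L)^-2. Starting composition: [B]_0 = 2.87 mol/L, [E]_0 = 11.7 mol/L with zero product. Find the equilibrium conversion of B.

X = 0.529

Let X = conversion of B; extent ξ = 2.87·X mol/L.
Concentrations: [B] = 2.87 − 2.87X; [E] = 11.7 − 5.74X; [D] = 2.87X.
Kc = [D] / ([B] [E]^2).
Setting equal to 0.015 and solving for X on (0,1) gives X = 0.529.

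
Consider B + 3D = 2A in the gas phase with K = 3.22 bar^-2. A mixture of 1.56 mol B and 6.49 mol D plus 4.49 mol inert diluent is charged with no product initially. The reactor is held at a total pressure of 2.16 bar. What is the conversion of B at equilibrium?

Let X = conversion of B (basis 1.56 mol B); extent of reaction ξ = 1.56X.
Mole table: n_B = 1.56 − 1.56X; n_D = 6.49 − 4.68X; n_A = 3.12X; n_I = 4.49 (inert).
Summing: n_T = 12.5 − 3.12X.
With p_i = (n_i/n_T)P, K = p_A^2 / (p_B p_D^3).
Setting this equal to 3.22 bar^-2 and taking the physical root (0 < X < 1) gives X = 0.618.

X = 0.618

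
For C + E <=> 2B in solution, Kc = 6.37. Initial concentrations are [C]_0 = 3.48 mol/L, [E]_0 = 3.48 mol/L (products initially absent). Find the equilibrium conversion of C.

Let X = conversion of C; extent ξ = 3.48·X mol/L.
Concentrations: [C] = 3.48 − 3.48X; [E] = 3.48 − 3.48X; [B] = 6.96X.
Kc = [B]^2 / ([C] [E]).
This equals 6.37 at X = 0.558 (the root in 0 < X < 1).

X = 0.558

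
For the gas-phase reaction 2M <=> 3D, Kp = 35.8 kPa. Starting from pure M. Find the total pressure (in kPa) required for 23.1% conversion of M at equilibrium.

Let X = conversion of M (basis 1 mol M); extent of reaction ξ = 0.5X.
Species balance: n_M = 1 − X; n_D = 1.5X.
Summing: n_T = 1 + 0.5X.
Kp = p_D^3 / (p_M^2) with p_i = (n_i/n_T)·P.
At X = 0.231: the mole-fraction product g(X) = Π y_i^ν_i = 0.06306. Since Kp = g(X)·P^{1}, P = (Kp/g)^(1/1) = (35.8/0.06306)^(1/1) = 568 kPa.

P = 568 kPa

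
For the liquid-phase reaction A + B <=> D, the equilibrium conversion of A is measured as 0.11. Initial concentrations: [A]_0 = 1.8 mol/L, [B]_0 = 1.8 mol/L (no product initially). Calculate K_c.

K_c = 0.0772 L/mol

Let X = conversion of A.
Concentrations: [A] = 1.8 − 1.8X; [B] = 1.8 − 1.8X; [D] = 1.8X.
At X = 0.11: [A] = 1.6, [B] = 1.6, [D] = 0.198.
K_c = [D] / ([A] [B]) = 0.0772 L/mol.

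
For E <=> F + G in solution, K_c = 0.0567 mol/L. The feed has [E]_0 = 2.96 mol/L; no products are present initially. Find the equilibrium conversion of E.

X = 0.129

Let X = conversion of E; extent ξ = 2.96·X mol/L.
Concentrations: [E] = 2.96 − 2.96X; [F] = 2.96X; [G] = 2.96X.
K_c = [F] [G] / ([E]).
This equals 0.0567 at X = 0.129 (the root in 0 < X < 1).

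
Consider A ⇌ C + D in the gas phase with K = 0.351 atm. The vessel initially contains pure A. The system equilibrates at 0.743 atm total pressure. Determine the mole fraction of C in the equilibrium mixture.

y_C = 0.362

Let X = conversion of A (basis 1 mol A); extent of reaction ξ = X.
Moles: n_A = 1 − X; n_C = X; n_D = X.
n_T = Σnᵢ = 1 + X.
With p_i = (n_i/n_T)P, K = p_C p_D / (p_A).
Setting this equal to 0.351 atm and taking the physical root (0 < X < 1) gives X = 0.566.
Then n_C = 0.566, n_T = 1.57, so y_C = 0.362.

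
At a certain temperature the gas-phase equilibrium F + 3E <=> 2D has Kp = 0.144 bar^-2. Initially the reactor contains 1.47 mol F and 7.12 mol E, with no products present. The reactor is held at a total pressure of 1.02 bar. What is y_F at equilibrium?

y_F = 0.139

Take 1.47 mol F as basis and let X be its fractional conversion, so ξ = 1.47X.
Species balance: n_F = 1.47 − 1.47X; n_E = 7.12 − 4.41X; n_D = 2.94X.
Summing: n_T = 8.59 − 2.94X.
With p_i = (n_i/n_T)P, Kp = p_D^2 / (p_F p_E^3).
Setting this equal to 0.144 bar^-2 and taking the physical root (0 < X < 1) gives X = 0.257.
Then n_F = 1.09, n_T = 7.83, so y_F = 0.139.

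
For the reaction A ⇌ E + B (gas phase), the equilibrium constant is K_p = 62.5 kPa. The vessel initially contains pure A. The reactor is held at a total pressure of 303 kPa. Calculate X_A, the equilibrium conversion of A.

X = 0.414

Basis: 1 mol A initially; let X = conversion of A. Extent ξ = X.
At extent ξ: n_A = 1 − X; n_E = X; n_B = X.
Summing: n_T = 1 + X.
Mole fractions y_i = n_i/n_T; K_p = p_E p_B / (p_A) with p_i = y_i·P.
Setting this equal to 62.5 kPa and taking the physical root (0 < X < 1) gives X = 0.414.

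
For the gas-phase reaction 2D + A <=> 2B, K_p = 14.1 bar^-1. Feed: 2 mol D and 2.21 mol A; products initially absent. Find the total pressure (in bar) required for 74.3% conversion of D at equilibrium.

Take 2 mol D as basis and let X be its fractional conversion, so ξ = X.
Species balance: n_D = 2 − 2X; n_A = 2.21 − X; n_B = 2X.
Total moles n_T = 4.21 − X.
K_p = p_B^2 / (p_D^2 p_A) with p_i = (n_i/n_T)·P.
At X = 0.743: the mole-fraction product g(X) = Π y_i^ν_i = 19.75. Since K_p = g(X)·P^{-1}, P = (g/K_p)^(1/1) = (19.75/14.1)^(1/1) = 1.4 bar.

P = 1.4 bar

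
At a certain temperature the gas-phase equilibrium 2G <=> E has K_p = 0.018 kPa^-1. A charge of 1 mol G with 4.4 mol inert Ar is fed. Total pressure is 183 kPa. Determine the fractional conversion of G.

Take 1 mol G as basis and let X be its fractional conversion, so ξ = 0.5X.
Mole table: n_G = 1 − X; n_E = 0.5X; n_I = 4.4 (inert).
Total moles n_T = 5.4 − 0.5X.
y_i = n_i/n_T, p_i = y_i·P. K_p = p_E / (p_G^2).
This yields a degree-2 equation in X; solving on (0,1), X = 0.423.

X = 0.423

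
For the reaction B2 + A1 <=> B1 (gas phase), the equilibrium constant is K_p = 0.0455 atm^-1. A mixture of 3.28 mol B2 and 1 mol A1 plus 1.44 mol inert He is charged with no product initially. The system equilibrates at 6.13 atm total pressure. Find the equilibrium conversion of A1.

Let X = conversion of A1 (basis 1 mol A1); extent of reaction ξ = X.
At extent ξ: n_B2 = 3.28 − X; n_A1 = 1 − X; n_B1 = X; n_I = 1.44 (inert).
n_T = Σnᵢ = 5.72 − X.
Mole fractions y_i = n_i/n_T; K_p = p_B1 / (p_B2 p_A1) with p_i = y_i·P.
Setting this equal to 0.0455 atm^-1 and taking the physical root (0 < X < 1) gives X = 0.136.

X = 0.136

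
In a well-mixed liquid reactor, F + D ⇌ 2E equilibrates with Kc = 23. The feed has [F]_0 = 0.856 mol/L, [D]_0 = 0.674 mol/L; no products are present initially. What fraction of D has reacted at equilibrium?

Let X = conversion of D; extent ξ = 0.674·X mol/L.
Concentrations: [F] = 0.856 − 0.674X; [D] = 0.674 − 0.674X; [E] = 1.35X.
Kc = [E]^2 / ([F] [D]).
Solving Kc = 23 for X ∈ (0,1): X = 0.782.

X = 0.782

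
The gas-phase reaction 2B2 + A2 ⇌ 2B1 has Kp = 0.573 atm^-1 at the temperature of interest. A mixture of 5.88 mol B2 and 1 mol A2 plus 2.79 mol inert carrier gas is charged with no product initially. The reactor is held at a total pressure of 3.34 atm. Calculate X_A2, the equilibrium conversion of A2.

X = 0.638

Basis: 1 mol A2 initially; let X = conversion of A2. Extent ξ = X.
Moles: n_B2 = 5.88 − 2X; n_A2 = 1 − X; n_B1 = 2X; n_I = 2.79 (inert).
Total moles n_T = 9.67 − X.
Mole fractions y_i = n_i/n_T; Kp = p_B1^2 / (p_B2^2 p_A2) with p_i = y_i·P.
Setting this equal to 0.573 atm^-1 and taking the physical root (0 < X < 1) gives X = 0.638.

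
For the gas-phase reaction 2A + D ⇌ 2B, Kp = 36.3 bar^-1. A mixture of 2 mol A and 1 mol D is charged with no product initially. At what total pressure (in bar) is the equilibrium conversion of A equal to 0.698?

Basis: 2 mol A initially; let X = conversion of A. Extent ξ = X.
At extent ξ: n_A = 2 − 2X; n_D = 1 − X; n_B = 2X.
Total moles n_T = 3 − X.
Kp = p_B^2 / (p_A^2 p_D) with p_i = (n_i/n_T)·P.
At X = 0.698: the mole-fraction product g(X) = Π y_i^ν_i = 40.72. Since Kp = g(X)·P^{-1}, P = (g/Kp)^(1/1) = (40.72/36.3)^(1/1) = 1.12 bar.

P = 1.12 bar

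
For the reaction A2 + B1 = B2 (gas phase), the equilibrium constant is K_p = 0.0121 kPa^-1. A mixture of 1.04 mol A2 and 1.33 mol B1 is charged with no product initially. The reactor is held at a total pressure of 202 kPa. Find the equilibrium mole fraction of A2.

Basis: 1.04 mol A2 initially; let X = conversion of A2. Extent ξ = 1.04X.
Moles: n_A2 = 1.04 − 1.04X; n_B1 = 1.33 − 1.04X; n_B2 = 1.04X.
Summing: n_T = 2.37 − 1.04X.
With p_i = (n_i/n_T)P, K_p = p_B2 / (p_A2 p_B1).
Equating to 0.0121 kPa^-1 and solving on 0 < X < 1: X = 0.514.
Then n_A2 = 0.505, n_T = 1.84, so y_A2 = 0.275.

y_A2 = 0.275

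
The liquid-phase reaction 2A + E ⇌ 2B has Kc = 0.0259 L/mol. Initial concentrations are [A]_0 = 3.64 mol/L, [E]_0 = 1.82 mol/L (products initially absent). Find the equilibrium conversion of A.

Let X = conversion of A; extent ξ = 3.64X/2 mol/L.
Concentrations: [A] = 3.64 − 3.64X; [E] = 1.82 − 1.82X; [B] = 3.64X.
Kc = [B]^2 / ([A]^2 [E]).
Solving Kc = 0.0259 for X ∈ (0,1): X = 0.166.

X = 0.166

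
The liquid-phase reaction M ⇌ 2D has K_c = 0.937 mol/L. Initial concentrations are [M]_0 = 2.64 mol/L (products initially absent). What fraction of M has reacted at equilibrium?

X = 0.257

Let X = conversion of M; extent ξ = 2.64·X mol/L.
Concentrations: [M] = 2.64 − 2.64X; [D] = 5.28X.
K_c = [D]^2 / ([M]).
Setting equal to 0.937 and solving for X on (0,1) gives X = 0.257.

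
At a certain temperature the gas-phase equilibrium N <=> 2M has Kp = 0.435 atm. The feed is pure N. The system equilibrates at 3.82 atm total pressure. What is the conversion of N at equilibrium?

X = 0.166

Take 1 mol N as basis and let X be its fractional conversion, so ξ = X.
Mole table: n_N = 1 − X; n_M = 2X.
n_T = Σnᵢ = 1 + X.
Mole fractions y_i = n_i/n_T; Kp = p_M^2 / (p_N) with p_i = y_i·P.
Equating to 0.435 atm and solving on 0 < X < 1: X = 0.166.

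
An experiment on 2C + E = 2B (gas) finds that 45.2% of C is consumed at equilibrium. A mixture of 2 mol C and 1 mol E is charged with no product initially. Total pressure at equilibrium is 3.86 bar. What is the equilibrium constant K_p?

K_p = 0.819 bar^-1

Let X = conversion of C (basis 2 mol C); extent of reaction ξ = X.
Species balance: n_C = 2 − 2X; n_E = 1 − X; n_B = 2X.
Summing: n_T = 3 − X.
At X = 0.452: n_C = 1.1, n_E = 0.548, n_B = 0.904, n_T = 2.55.
p_i = (n_i/n_T)·P. K_p = p_B^2 / (p_C^2 p_E) = 0.819 bar^-1.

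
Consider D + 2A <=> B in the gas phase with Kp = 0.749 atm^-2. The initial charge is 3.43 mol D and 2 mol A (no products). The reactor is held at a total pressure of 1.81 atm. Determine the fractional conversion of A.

X = 0.442

Take 2 mol A as basis and let X be its fractional conversion, so ξ = X.
Moles: n_D = 3.43 − X; n_A = 2 − 2X; n_B = X.
Total moles n_T = 5.43 − 2X.
y_i = n_i/n_T, p_i = y_i·P. Kp = p_B / (p_D p_A^2).
Setting this equal to 0.749 atm^-2 and taking the physical root (0 < X < 1) gives X = 0.442.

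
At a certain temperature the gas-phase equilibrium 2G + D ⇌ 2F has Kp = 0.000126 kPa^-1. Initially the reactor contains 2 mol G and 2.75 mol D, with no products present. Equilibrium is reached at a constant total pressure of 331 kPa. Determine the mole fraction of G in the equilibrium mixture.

y_G = 0.375

Basis: 2 mol G initially; let X = conversion of G. Extent ξ = X.
Moles: n_G = 2 − 2X; n_D = 2.75 − X; n_F = 2X.
Summing: n_T = 4.75 − X.
Mole fractions y_i = n_i/n_T; Kp = p_F^2 / (p_G^2 p_D) with p_i = y_i·P.
Equating to 0.000126 kPa^-1 and solving on 0 < X < 1: X = 0.133.
Then n_G = 1.73, n_T = 4.62, so y_G = 0.375.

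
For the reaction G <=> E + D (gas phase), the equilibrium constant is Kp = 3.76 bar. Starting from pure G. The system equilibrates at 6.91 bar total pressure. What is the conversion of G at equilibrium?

X = 0.594

Take 1 mol G as basis and let X be its fractional conversion, so ξ = X.
Mole table: n_G = 1 − X; n_E = X; n_D = X.
Summing: n_T = 1 + X.
With p_i = (n_i/n_T)P, Kp = p_E p_D / (p_G).
This yields a degree-2 equation in X; solving on (0,1), X = 0.594.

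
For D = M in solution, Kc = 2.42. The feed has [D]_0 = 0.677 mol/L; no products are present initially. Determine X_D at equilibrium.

Let X = conversion of D; extent ξ = 0.677·X mol/L.
Concentrations: [D] = 0.677 − 0.677X; [M] = 0.677X.
Kc = [M] / ([D]).
Equating to 2.42: the physical root is X = 0.708.

X = 0.708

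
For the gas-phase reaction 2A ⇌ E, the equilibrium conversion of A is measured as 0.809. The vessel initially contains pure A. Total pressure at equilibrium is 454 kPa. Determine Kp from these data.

Kp = 0.0145 kPa^-1

Basis: 1 mol A initially; let X = conversion of A. Extent ξ = 0.5X.
Species balance: n_A = 1 − X; n_E = 0.5X.
n_T = Σnᵢ = 1 − 0.5X.
At X = 0.809: n_A = 0.191, n_E = 0.405, n_T = 0.595.
p_i = (n_i/n_T)·P. Kp = p_E / (p_A^2) = 0.0145 kPa^-1.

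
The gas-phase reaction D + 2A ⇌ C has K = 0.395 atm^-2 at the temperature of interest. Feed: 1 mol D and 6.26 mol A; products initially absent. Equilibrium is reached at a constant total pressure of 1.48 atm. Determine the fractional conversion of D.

Basis: 1 mol D initially; let X = conversion of D. Extent ξ = X.
Moles: n_D = 1 − X; n_A = 6.26 − 2X; n_C = X.
n_T = Σnᵢ = 7.26 − 2X.
With p_i = (n_i/n_T)P, K = p_C / (p_D p_A^2).
Setting this equal to 0.395 atm^-2 and taking the physical root (0 < X < 1) gives X = 0.382.

X = 0.382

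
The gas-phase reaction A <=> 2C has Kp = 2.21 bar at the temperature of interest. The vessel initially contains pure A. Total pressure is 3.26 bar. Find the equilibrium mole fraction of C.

y_C = 0.551

Let X = conversion of A (basis 1 mol A); extent of reaction ξ = X.
Species balance: n_A = 1 − X; n_C = 2X.
n_T = Σnᵢ = 1 + X.
With p_i = (n_i/n_T)P, Kp = p_C^2 / (p_A).
Setting this equal to 2.21 bar and taking the physical root (0 < X < 1) gives X = 0.381.
Then n_C = 0.761, n_T = 1.38, so y_C = 0.551.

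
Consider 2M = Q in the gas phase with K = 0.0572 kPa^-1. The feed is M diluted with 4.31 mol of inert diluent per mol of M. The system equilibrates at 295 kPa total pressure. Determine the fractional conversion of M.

Let X = conversion of M (basis 1 mol M); extent of reaction ξ = 0.5X.
Species balance: n_M = 1 − X; n_Q = 0.5X; n_I = 4.31 (inert).
Summing: n_T = 5.31 − 0.5X.
y_i = n_i/n_T, p_i = y_i·P. K = p_Q / (p_M^2).
Equating to 0.0572 kPa^-1 and solving on 0 < X < 1: X = 0.683.

X = 0.683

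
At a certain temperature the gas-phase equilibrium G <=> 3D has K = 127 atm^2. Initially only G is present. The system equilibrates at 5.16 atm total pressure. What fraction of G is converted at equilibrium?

Basis: 1 mol G initially; let X = conversion of G. Extent ξ = X.
At extent ξ: n_G = 1 − X; n_D = 3X.
Summing: n_T = 1 + 2X.
Mole fractions y_i = n_i/n_T; K = p_D^3 / (p_G) with p_i = y_i·P.
This yields a degree-3 equation in X; solving on (0,1), X = 0.680.

X = 0.680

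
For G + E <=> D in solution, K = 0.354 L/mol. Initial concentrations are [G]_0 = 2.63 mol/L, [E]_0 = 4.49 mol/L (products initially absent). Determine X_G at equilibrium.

X = 0.524

Let X = conversion of G; extent ξ = 2.63·X mol/L.
Concentrations: [G] = 2.63 − 2.63X; [E] = 4.49 − 2.63X; [D] = 2.63X.
K = [D] / ([G] [E]).
This equals 0.354 at X = 0.524 (the root in 0 < X < 1).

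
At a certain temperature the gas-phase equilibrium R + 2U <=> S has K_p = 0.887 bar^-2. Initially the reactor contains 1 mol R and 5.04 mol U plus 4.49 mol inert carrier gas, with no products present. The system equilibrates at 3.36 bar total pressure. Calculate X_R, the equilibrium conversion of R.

X = 0.625

Basis: 1 mol R initially; let X = conversion of R. Extent ξ = X.
Mole table: n_R = 1 − X; n_U = 5.04 − 2X; n_S = X; n_I = 4.49 (inert).
Total moles n_T = 10.5 − 2X.
Mole fractions y_i = n_i/n_T; K_p = p_S / (p_R p_U^2) with p_i = y_i·P.
Setting this equal to 0.887 bar^-2 and taking the physical root (0 < X < 1) gives X = 0.625.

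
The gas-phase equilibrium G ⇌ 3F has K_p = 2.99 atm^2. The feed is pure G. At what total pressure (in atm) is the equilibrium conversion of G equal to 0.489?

Let X = conversion of G (basis 1 mol G); extent of reaction ξ = X.
At extent ξ: n_G = 1 − X; n_F = 3X.
Summing: n_T = 1 + 2X.
K_p = p_F^3 / (p_G) with p_i = (n_i/n_T)·P.
At X = 0.489: the mole-fraction product g(X) = Π y_i^ν_i = 1.579. Since K_p = g(X)·P^{2}, P = (K_p/g)^(1/2) = (2.99/1.579)^(1/2) = 1.38 atm.

P = 1.38 atm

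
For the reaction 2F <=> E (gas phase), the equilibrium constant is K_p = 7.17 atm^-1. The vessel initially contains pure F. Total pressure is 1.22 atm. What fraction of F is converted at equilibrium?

X = 0.833

Take 1 mol F as basis and let X be its fractional conversion, so ξ = 0.5X.
Mole table: n_F = 1 − X; n_E = 0.5X.
Summing: n_T = 1 − 0.5X.
With p_i = (n_i/n_T)P, K_p = p_E / (p_F^2).
Setting this equal to 7.17 atm^-1 and taking the physical root (0 < X < 1) gives X = 0.833.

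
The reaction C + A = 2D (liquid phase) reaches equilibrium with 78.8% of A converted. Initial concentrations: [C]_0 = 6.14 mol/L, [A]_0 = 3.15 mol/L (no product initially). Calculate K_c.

K_c = 10.1

Let X = conversion of A.
Concentrations: [C] = 6.14 − 3.15X; [A] = 3.15 − 3.15X; [D] = 6.3X.
At X = 0.788: [C] = 3.66, [A] = 0.668, [D] = 4.96.
K_c = [D]^2 / ([C] [A]) = 10.1.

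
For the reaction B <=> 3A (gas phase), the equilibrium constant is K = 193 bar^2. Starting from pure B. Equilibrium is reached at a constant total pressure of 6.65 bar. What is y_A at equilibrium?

y_A = 0.856

Let X = conversion of B (basis 1 mol B); extent of reaction ξ = X.
Moles: n_B = 1 − X; n_A = 3X.
Total moles n_T = 1 + 2X.
Mole fractions y_i = n_i/n_T; K = p_A^3 / (p_B) with p_i = y_i·P.
Setting this equal to 193 bar^2 and taking the physical root (0 < X < 1) gives X = 0.665.
Then n_A = 1.99, n_T = 2.33, so y_A = 0.856.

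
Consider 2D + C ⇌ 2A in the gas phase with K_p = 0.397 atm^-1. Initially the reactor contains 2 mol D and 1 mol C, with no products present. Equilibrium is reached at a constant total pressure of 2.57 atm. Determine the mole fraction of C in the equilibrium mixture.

y_C = 0.249

Take 2 mol D as basis and let X be its fractional conversion, so ξ = X.
At extent ξ: n_D = 2 − 2X; n_C = 1 − X; n_A = 2X.
Summing: n_T = 3 − X.
y_i = n_i/n_T, p_i = y_i·P. K_p = p_A^2 / (p_D^2 p_C).
Substituting and setting equal to 0.397 atm^-1 gives a polynomial in X; the root in (0,1) is X = 0.335.
Then n_C = 0.665, n_T = 2.66, so y_C = 0.249.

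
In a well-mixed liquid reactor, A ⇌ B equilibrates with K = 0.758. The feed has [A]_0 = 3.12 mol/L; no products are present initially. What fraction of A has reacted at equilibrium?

X = 0.431

Let X = conversion of A; extent ξ = 3.12·X mol/L.
Concentrations: [A] = 3.12 − 3.12X; [B] = 3.12X.
K = [B] / ([A]).
This equals 0.758 at X = 0.431 (the root in 0 < X < 1).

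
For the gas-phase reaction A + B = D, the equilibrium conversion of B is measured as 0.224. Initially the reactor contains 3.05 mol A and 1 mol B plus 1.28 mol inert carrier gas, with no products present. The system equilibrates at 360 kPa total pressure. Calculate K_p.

K_p = 0.00145 kPa^-1

Let X = conversion of B (basis 1 mol B); extent of reaction ξ = X.
Mole table: n_A = 3.05 − X; n_B = 1 − X; n_D = X; n_I = 1.28 (inert).
Summing: n_T = 5.33 − X.
At X = 0.224: n_A = 2.83, n_B = 0.776, n_D = 0.224, n_T = 5.11.
p_i = (n_i/n_T)·P. K_p = p_D / (p_A p_B) = 0.00145 kPa^-1.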